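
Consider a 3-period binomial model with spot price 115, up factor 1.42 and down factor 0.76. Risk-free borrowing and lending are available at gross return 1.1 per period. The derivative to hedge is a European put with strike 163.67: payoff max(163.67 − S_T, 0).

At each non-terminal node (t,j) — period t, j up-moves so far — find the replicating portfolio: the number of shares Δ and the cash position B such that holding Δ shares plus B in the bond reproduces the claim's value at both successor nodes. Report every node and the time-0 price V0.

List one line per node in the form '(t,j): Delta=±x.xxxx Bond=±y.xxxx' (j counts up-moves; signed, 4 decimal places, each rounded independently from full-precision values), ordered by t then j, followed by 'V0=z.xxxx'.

(0,0): Delta=-0.4894 Bond=84.9048
(1,0): Delta=-0.8980 Bond=129.1053
(1,1): Delta=-0.2836 Bond=59.7859
(2,0): Delta=-1.0000 Bond=148.7909
(2,1): Delta=-0.8466 Bond=135.6392
(2,2): Delta=0.0000 Bond=0.0000
V0=28.6214

The replicating-portfolio and risk-neutral prices coincide; use p* = (1.1−0.76)/(1.42−0.76) = 0.5152 for the latter.
At expiry t=3: V(3,0)=113.1878, V(3,1)=69.3479, V(3,2)=0.0000, V(3,3)=0.0000
  t=2,j=0: stock 66.4240 → up 94.3221 (V=69.3479), down 50.4822 (V=113.1878). Price 82.3669; hedge Δ=-1.0000, bond B=148.7909.
  t=2,j=1: stock 124.1080 → up 176.2334 (V=0.0000), down 94.3221 (V=69.3479). Price 30.5666; hedge Δ=-0.8466, bond B=135.6392.
  t=2,j=2: stock 231.8860 → up 329.2781 (V=0.0000), down 176.2334 (V=0.0000). Price 0.0000; hedge Δ=0.0000, bond B=0.0000.
  t=1,j=0: stock 87.4000 → up 124.1080 (V=30.5666), down 66.4240 (V=82.3669). Price 50.6199; hedge Δ=-0.8980, bond B=129.1053.
  t=1,j=1: stock 163.3000 → up 231.8860 (V=0.0000), down 124.1080 (V=30.5666). Price 13.4729; hedge Δ=-0.2836, bond B=59.7859.
  t=0,j=0: stock 115.0000 → up 163.3000 (V=13.4729), down 87.4000 (V=50.6199). Price 28.6214; hedge Δ=-0.4894, bond B=84.9048.
Root portfolio cost Δ·115+B reproduces V0=28.6214.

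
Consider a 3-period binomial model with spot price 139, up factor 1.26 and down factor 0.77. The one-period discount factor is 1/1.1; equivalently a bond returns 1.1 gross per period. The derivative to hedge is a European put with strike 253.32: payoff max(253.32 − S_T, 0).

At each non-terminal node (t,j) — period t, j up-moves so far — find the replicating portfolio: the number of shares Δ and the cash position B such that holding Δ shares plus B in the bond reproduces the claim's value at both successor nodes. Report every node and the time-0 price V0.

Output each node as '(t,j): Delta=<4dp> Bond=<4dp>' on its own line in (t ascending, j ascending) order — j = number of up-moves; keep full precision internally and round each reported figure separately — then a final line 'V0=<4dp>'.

Since d<R<u, set p* = (R−d)/(u−d) = 0.6735; price each node as the discounted p*-expectation of its children.
Terminal values V(3,·): V(3,0)=189.8619, V(3,1)=149.4795, V(3,2)=83.3992, V(3,3)=0.0000
(2,0): S=82.4131. Δ = (V_up−V_dn)/(S_up−S_dn) = (149.4795−189.8619)/(103.8405−63.4581) = -1.0000. V = [p*·149.4795 + (1−p*)·189.8619]/1.1 = 147.8778. B = V − Δ·S = 230.2909.
(2,1): S=134.8578. Δ = (V_up−V_dn)/(S_up−S_dn) = (83.3992−149.4795)/(169.9208−103.8405) = -1.0000. V = [p*·83.3992 + (1−p*)·149.4795]/1.1 = 95.4331. B = V − Δ·S = 230.2909.
(2,2): S=220.6764. Δ = (V_up−V_dn)/(S_up−S_dn) = (0.0000−83.3992)/(278.0523−169.9208) = -0.7713. V = [p*·0.0000 + (1−p*)·83.3992]/1.1 = 24.7567. B = V − Δ·S = 194.9591.
(1,0): S=107.0300. Δ = (V_up−V_dn)/(S_up−S_dn) = (95.4331−147.8778)/(134.8578−82.4131) = -1.0000. V = [p*·95.4331 + (1−p*)·147.8778]/1.1 = 102.3254. B = V − Δ·S = 209.3554.
(1,1): S=175.1400. Δ = (V_up−V_dn)/(S_up−S_dn) = (24.7567−95.4331)/(220.6764−134.8578) = -0.8236. V = [p*·24.7567 + (1−p*)·95.4331]/1.1 = 43.4861. B = V − Δ·S = 187.7237.
(0,0): S=139.0000. Δ = (V_up−V_dn)/(S_up−S_dn) = (43.4861−102.3254)/(175.1400−107.0300) = -0.8639. V = [p*·43.4861 + (1−p*)·102.3254]/1.1 = 56.9990. B = V − Δ·S = 177.0792.
Root portfolio cost Δ·139+B reproduces V0=56.9990.

(0,0): Delta=-0.8639 Bond=177.0792
(1,0): Delta=-1.0000 Bond=209.3554
(1,1): Delta=-0.8236 Bond=187.7237
(2,0): Delta=-1.0000 Bond=230.2909
(2,1): Delta=-1.0000 Bond=230.2909
(2,2): Delta=-0.7713 Bond=194.9591
V0=56.9990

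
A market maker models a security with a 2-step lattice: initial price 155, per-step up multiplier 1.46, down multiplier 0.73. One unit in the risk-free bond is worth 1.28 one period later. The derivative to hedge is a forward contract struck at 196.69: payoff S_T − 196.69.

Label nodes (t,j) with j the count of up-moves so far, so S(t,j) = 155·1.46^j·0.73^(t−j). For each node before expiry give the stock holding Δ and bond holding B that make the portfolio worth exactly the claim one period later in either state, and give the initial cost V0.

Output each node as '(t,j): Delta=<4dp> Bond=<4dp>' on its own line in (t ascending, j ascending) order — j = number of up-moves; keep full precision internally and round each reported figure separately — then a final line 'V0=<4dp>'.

(0,0): Delta=1.0000 Bond=-120.0500
(1,0): Delta=1.0000 Bond=-153.6641
(1,1): Delta=1.0000 Bond=-153.6641
V0=34.9500

The replicating-portfolio and risk-neutral prices coincide; use p* = (1.28−0.73)/(1.46−0.73) = 0.7534 for the latter.
Payoff layer (t=2): V(2,0)=-114.0905, V(2,1)=-31.4910, V(2,2)=133.7080
  t=1,j=0: stock 113.1500 → up 165.1990 (V=-31.4910), down 82.5995 (V=-114.0905). Price -40.5141; hedge Δ=1.0000, bond B=-153.6641.
  t=1,j=1: stock 226.3000 → up 330.3980 (V=133.7080), down 165.1990 (V=-31.4910). Price 72.6359; hedge Δ=1.0000, bond B=-153.6641.
  t=0,j=0: stock 155.0000 → up 226.3000 (V=72.6359), down 113.1500 (V=-40.5141). Price 34.9500; hedge Δ=1.0000, bond B=-120.0500.
The time-0 hedge costs 34.9500, which is the no-arbitrage price.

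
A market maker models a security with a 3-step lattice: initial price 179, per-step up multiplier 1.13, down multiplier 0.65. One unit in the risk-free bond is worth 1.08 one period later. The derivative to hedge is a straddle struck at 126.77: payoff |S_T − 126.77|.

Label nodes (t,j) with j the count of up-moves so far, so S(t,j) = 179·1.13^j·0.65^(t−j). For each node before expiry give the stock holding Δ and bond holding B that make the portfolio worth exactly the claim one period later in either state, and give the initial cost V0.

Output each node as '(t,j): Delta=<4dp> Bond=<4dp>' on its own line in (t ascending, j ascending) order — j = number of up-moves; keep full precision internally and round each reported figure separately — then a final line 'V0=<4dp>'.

Under the risk-neutral measure, an up-move has probability p* = (R−d)/(u−d) = 0.8958 and values discount at R = 1.08.
At expiry t=3: V(3,0)=77.6121, V(3,1)=41.3109, V(3,2)=21.7973, V(3,3)=131.5086
(2,0): S=75.6275. Δ = (V_up−V_dn)/(S_up−S_dn) = (41.3109−77.6121)/(85.4591−49.1579) = -1.0000. V = [p*·41.3109 + (1−p*)·77.6121]/1.08 = 41.7521. B = V − Δ·S = 117.3796.
(2,1): S=131.4755. Δ = (V_up−V_dn)/(S_up−S_dn) = (21.7973−41.3109)/(148.5673−85.4591) = -0.3092. V = [p*·21.7973 + (1−p*)·41.3109]/1.08 = 22.0648. B = V − Δ·S = 62.7182.
(2,2): S=228.5651. Δ = (V_up−V_dn)/(S_up−S_dn) = (131.5086−21.7973)/(258.2786−148.5673) = 1.0000. V = [p*·131.5086 + (1−p*)·21.7973]/1.08 = 111.1855. B = V − Δ·S = -117.3796.
(1,0): S=116.3500. Δ = (V_up−V_dn)/(S_up−S_dn) = (22.0648−41.7521)/(131.4755−75.6275) = -0.3525. V = [p*·22.0648 + (1−p*)·41.7521]/1.08 = 22.3292. B = V − Δ·S = 63.3445.
(1,1): S=202.2700. Δ = (V_up−V_dn)/(S_up−S_dn) = (111.1855−22.0648)/(228.5651−131.4755) = 0.9179. V = [p*·111.1855 + (1−p*)·22.0648]/1.08 = 94.3538. B = V − Δ·S = -91.3143.
(0,0): S=179.0000. Δ = (V_up−V_dn)/(S_up−S_dn) = (94.3538−22.3292)/(202.2700−116.3500) = 0.8383. V = [p*·94.3538 + (1−p*)·22.3292]/1.08 = 80.4178. B = V − Δ·S = -69.6333.
Check: Δ(0,0)·S0 + B(0,0) = 80.4178 = V0.

(0,0): Delta=0.8383 Bond=-69.6333
(1,0): Delta=-0.3525 Bond=63.3445
(1,1): Delta=0.9179 Bond=-91.3143
(2,0): Delta=-1.0000 Bond=117.3796
(2,1): Delta=-0.3092 Bond=62.7182
(2,2): Delta=1.0000 Bond=-117.3796
V0=80.4178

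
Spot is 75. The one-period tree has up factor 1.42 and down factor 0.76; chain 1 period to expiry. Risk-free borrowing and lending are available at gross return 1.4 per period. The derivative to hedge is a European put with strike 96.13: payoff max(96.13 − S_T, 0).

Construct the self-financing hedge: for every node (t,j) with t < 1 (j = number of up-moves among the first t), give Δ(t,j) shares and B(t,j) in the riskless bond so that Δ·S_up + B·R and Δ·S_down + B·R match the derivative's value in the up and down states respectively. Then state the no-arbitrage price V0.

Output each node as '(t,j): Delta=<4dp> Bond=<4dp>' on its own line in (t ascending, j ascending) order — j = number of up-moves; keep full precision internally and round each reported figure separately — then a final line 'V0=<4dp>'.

The replicating-portfolio and risk-neutral prices coincide; use p* = (1.4−0.76)/(1.42−0.76) = 0.9697 for the latter.
Terminal payoffs: V(1,0)=39.1300, V(1,1)=0.0000
Node (0,0) S=75.0000: V=(p*·0.0000+(1−p*)·39.1300)/1.4=0.8470; Δ=(0.0000−39.1300)/(106.5000−57.0000)=-0.7905; B=V−Δ·S=60.1348
Each (Δ,B) replicates both successor values, so the strategy is self-financing and V0 is arbitrage-free.

(0,0): Delta=-0.7905 Bond=60.1348
V0=0.8470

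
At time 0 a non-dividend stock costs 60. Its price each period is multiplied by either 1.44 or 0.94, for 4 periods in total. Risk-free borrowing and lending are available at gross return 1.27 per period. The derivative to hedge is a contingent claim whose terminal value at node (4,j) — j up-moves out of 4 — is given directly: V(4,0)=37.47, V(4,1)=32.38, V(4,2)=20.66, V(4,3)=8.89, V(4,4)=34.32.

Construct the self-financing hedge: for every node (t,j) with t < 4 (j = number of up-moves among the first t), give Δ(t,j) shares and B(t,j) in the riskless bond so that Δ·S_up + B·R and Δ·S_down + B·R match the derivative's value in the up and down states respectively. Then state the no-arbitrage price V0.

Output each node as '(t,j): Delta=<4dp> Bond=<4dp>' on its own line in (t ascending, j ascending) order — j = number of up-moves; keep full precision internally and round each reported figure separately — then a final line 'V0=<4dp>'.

Under the risk-neutral measure, an up-move has probability p* = (R−d)/(u−d) = 0.6600 and values discount at R = 1.27.
Terminal payoffs: V(4,0)=37.4700, V(4,1)=32.3800, V(4,2)=20.6600, V(4,3)=8.8900, V(4,4)=34.3200
(3,0): S=49.8350. Δ = (V_up−V_dn)/(S_up−S_dn) = (32.3800−37.4700)/(71.7625−46.8449) = -0.2043. V = [p*·32.3800 + (1−p*)·37.4700]/1.27 = 26.8587. B = V − Δ·S = 37.0387.
(3,1): S=76.3430. Δ = (V_up−V_dn)/(S_up−S_dn) = (20.6600−32.3800)/(109.9340−71.7625) = -0.3070. V = [p*·20.6600 + (1−p*)·32.3800]/1.27 = 19.4054. B = V − Δ·S = 42.8454.
(3,2): S=116.9510. Δ = (V_up−V_dn)/(S_up−S_dn) = (8.8900−20.6600)/(168.4095−109.9340) = -0.2013. V = [p*·8.8900 + (1−p*)·20.6600]/1.27 = 10.1510. B = V − Δ·S = 33.6910.
(3,3): S=179.1590. Δ = (V_up−V_dn)/(S_up−S_dn) = (34.3200−8.8900)/(257.9890−168.4095) = 0.2839. V = [p*·34.3200 + (1−p*)·8.8900]/1.27 = 20.2156. B = V − Δ·S = -30.6444.
(2,0): S=53.0160. Δ = (V_up−V_dn)/(S_up−S_dn) = (19.4054−26.8587)/(76.3430−49.8350) = -0.2812. V = [p*·19.4054 + (1−p*)·26.8587]/1.27 = 17.2752. B = V − Δ·S = 32.1820.
(2,1): S=81.2160. Δ = (V_up−V_dn)/(S_up−S_dn) = (10.1510−19.4054)/(116.9510−76.3430) = -0.2279. V = [p*·10.1510 + (1−p*)·19.4054]/1.27 = 10.4705. B = V − Δ·S = 28.9791.
(2,2): S=124.4160. Δ = (V_up−V_dn)/(S_up−S_dn) = (20.2156−10.1510)/(179.1590−116.9510) = 0.1618. V = [p*·20.2156 + (1−p*)·10.1510]/1.27 = 13.2233. B = V − Δ·S = -6.9058.
(1,0): S=56.4000. Δ = (V_up−V_dn)/(S_up−S_dn) = (10.4705−17.2752)/(81.2160−53.0160) = -0.2413. V = [p*·10.4705 + (1−p*)·17.2752]/1.27 = 10.0662. B = V − Δ·S = 23.6757.
(1,1): S=86.4000. Δ = (V_up−V_dn)/(S_up−S_dn) = (13.2233−10.4705)/(124.4160−81.2160) = 0.0637. V = [p*·13.2233 + (1−p*)·10.4705]/1.27 = 9.6751. B = V − Δ·S = 4.1694.
(0,0): S=60.0000. Δ = (V_up−V_dn)/(S_up−S_dn) = (9.6751−10.0662)/(86.4000−56.4000) = -0.0130. V = [p*·9.6751 + (1−p*)·10.0662]/1.27 = 7.7229. B = V − Δ·S = 8.5051.
Self-financing check: at every node Δ·S+B equals the discounted successor values.

(0,0): Delta=-0.0130 Bond=8.5051
(1,0): Delta=-0.2413 Bond=23.6757
(1,1): Delta=0.0637 Bond=4.1694
(2,0): Delta=-0.2812 Bond=32.1820
(2,1): Delta=-0.2279 Bond=28.9791
(2,2): Delta=0.1618 Bond=-6.9058
(3,0): Delta=-0.2043 Bond=37.0387
(3,1): Delta=-0.3070 Bond=42.8454
(3,2): Delta=-0.2013 Bond=33.6910
(3,3): Delta=0.2839 Bond=-30.6444
V0=7.7229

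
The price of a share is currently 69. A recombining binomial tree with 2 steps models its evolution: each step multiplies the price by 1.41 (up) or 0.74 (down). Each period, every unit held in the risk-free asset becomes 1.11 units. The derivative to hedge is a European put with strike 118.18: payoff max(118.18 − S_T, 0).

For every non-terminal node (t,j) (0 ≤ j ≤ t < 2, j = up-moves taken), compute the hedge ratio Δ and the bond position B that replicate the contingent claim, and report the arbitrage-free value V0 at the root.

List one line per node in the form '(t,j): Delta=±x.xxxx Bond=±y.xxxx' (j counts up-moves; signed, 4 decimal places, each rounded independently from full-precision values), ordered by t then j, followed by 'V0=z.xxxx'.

(0,0): Delta=-0.7955 Bond=86.5124
(1,0): Delta=-1.0000 Bond=106.4685
(1,1): Delta=-0.7085 Bond=87.5641
V0=31.6201

Under the risk-neutral measure, an up-move has probability p* = (R−d)/(u−d) = 0.5522 and values discount at R = 1.11.
Terminal values V(2,·): V(2,0)=80.3956, V(2,1)=46.1854, V(2,2)=0.0000
(1,0): S=51.0600. Δ = (V_up−V_dn)/(S_up−S_dn) = (46.1854−80.3956)/(71.9946−37.7844) = -1.0000. V = [p*·46.1854 + (1−p*)·80.3956]/1.11 = 55.4085. B = V − Δ·S = 106.4685.
(1,1): S=97.2900. Δ = (V_up−V_dn)/(S_up−S_dn) = (0.0000−46.1854)/(137.1789−71.9946) = -0.7085. V = [p*·0.0000 + (1−p*)·46.1854]/1.11 = 18.6307. B = V − Δ·S = 87.5641.
(0,0): S=69.0000. Δ = (V_up−V_dn)/(S_up−S_dn) = (18.6307−55.4085)/(97.2900−51.0600) = -0.7955. V = [p*·18.6307 + (1−p*)·55.4085]/1.11 = 31.6201. B = V − Δ·S = 86.5124.
Check: Δ(0,0)·S0 + B(0,0) = 31.6201 = V0.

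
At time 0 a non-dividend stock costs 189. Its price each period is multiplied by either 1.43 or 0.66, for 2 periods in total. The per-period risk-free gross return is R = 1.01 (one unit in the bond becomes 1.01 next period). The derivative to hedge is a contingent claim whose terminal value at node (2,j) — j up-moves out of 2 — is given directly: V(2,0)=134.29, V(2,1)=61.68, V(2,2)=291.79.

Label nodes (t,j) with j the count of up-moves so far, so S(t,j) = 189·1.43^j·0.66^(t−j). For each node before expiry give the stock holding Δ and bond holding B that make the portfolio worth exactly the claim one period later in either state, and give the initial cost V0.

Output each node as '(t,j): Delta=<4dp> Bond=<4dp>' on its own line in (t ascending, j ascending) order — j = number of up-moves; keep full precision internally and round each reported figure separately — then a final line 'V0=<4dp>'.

No-arbitrage ⇒ martingale measure with p* = (R−d)/(u−d) = 0.4545.
Terminal values V(2,·): V(2,0)=134.2900, V(2,1)=61.6800, V(2,2)=291.7900
  t=1,j=0: stock 124.7400 → up 178.3782 (V=61.6800), down 82.3284 (V=134.2900). Price 100.2826; hedge Δ=-0.7560, bond B=194.5813.
  t=1,j=1: stock 270.2700 → up 386.4861 (V=291.7900), down 178.3782 (V=61.6800). Price 164.6292; hedge Δ=1.1057, bond B=-134.2150.
  t=0,j=0: stock 189.0000 → up 270.2700 (V=164.6292), down 124.7400 (V=100.2826). Price 128.2486; hedge Δ=0.4422, bond B=44.6816.
Self-financing check: at every node Δ·S+B equals the discounted successor values.

(0,0): Delta=0.4422 Bond=44.6816
(1,0): Delta=-0.7560 Bond=194.5813
(1,1): Delta=1.1057 Bond=-134.2150
V0=128.2486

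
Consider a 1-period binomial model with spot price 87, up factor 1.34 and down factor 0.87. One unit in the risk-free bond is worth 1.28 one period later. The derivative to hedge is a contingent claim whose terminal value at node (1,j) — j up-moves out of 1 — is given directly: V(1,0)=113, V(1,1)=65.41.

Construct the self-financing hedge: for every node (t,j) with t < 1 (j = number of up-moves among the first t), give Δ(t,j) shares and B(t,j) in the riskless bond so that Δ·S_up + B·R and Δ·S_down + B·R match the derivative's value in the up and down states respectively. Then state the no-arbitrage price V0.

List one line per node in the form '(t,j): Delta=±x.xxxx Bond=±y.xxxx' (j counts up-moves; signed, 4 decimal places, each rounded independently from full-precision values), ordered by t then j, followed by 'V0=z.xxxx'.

Risk-neutral probability p* = (R−d)/(u−d) = (1.28−0.87)/(1.34−0.87) = 0.8723.
Terminal values V(1,·): V(1,0)=113.0000, V(1,1)=65.4100
Node (0,0) S=87.0000: V=(p*·65.4100+(1−p*)·113.0000)/1.28=55.8479; Δ=(65.4100−113.0000)/(116.5800−75.6900)=-1.1639; B=V−Δ·S=157.1032
The time-0 hedge costs 55.8479, which is the no-arbitrage price.

(0,0): Delta=-1.1639 Bond=157.1032
V0=55.8479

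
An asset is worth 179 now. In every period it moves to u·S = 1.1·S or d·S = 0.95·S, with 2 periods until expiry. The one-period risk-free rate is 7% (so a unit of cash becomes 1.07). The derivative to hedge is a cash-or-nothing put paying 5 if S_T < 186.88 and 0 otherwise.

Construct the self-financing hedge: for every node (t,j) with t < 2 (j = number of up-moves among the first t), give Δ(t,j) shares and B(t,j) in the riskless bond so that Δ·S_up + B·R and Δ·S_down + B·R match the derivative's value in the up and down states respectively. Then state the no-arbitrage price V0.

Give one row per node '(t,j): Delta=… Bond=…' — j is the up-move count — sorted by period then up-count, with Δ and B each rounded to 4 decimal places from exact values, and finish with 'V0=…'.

(0,0): Delta=-0.0348 Bond=6.4052
(1,0): Delta=-0.1960 Bond=34.2679
(1,1): Delta=0.0000 Bond=0.0000
V0=0.1747

Risk-neutral probability p* = (R−d)/(u−d) = (1.07−0.95)/(1.1−0.95) = 0.8000.
At expiry t=2: V(2,0)=5.0000, V(2,1)=0.0000, V(2,2)=0.0000
Node (1,0) S=170.0500: V=(p*·0.0000+(1−p*)·5.0000)/1.07=0.9346; Δ=(0.0000−5.0000)/(187.0550−161.5475)=-0.1960; B=V−Δ·S=34.2679
Node (1,1) S=196.9000: V=(p*·0.0000+(1−p*)·0.0000)/1.07=0.0000; Δ=(0.0000−0.0000)/(216.5900−187.0550)=0.0000; B=V−Δ·S=0.0000
Node (0,0) S=179.0000: V=(p*·0.0000+(1−p*)·0.9346)/1.07=0.1747; Δ=(0.0000−0.9346)/(196.9000−170.0500)=-0.0348; B=V−Δ·S=6.4052
Self-financing check: at every node Δ·S+B equals the discounted successor values.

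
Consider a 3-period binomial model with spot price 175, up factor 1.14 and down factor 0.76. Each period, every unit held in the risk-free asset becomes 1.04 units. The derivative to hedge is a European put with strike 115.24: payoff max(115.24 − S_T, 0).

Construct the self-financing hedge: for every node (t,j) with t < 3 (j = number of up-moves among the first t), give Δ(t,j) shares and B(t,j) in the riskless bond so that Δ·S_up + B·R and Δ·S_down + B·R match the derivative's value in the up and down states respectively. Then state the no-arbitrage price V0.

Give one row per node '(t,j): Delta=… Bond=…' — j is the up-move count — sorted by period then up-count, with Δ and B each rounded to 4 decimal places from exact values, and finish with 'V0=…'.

(0,0): Delta=-0.0370 Bond=7.1038
(1,0): Delta=-0.1924 Bond=28.0564
(1,1): Delta=0.0000 Bond=0.0064
(2,0): Delta=-1.0000 Bond=110.8077
(2,1): Delta=-0.0002 Bond=0.0254
(2,2): Delta=0.0000 Bond=0.0000
V0=0.6236

The replicating-portfolio and risk-neutral prices coincide; use p* = (1.04−0.76)/(1.14−0.76) = 0.7368 for the latter.
At expiry t=3: V(3,0)=38.4192, V(3,1)=0.0088, V(3,2)=0.0000, V(3,3)=0.0000
(2,0): S=101.0800. Δ = (V_up−V_dn)/(S_up−S_dn) = (0.0088−38.4192)/(115.2312−76.8208) = -1.0000. V = [p*·0.0088 + (1−p*)·38.4192]/1.04 = 9.7277. B = V − Δ·S = 110.8077.
(2,1): S=151.6200. Δ = (V_up−V_dn)/(S_up−S_dn) = (0.0000−0.0088)/(172.8468−115.2312) = -0.0002. V = [p*·0.0000 + (1−p*)·0.0088]/1.04 = 0.0022. B = V − Δ·S = 0.0254.
(2,2): S=227.4300. Δ = (V_up−V_dn)/(S_up−S_dn) = (0.0000−0.0000)/(259.2702−172.8468) = 0.0000. V = [p*·0.0000 + (1−p*)·0.0000]/1.04 = 0.0000. B = V − Δ·S = 0.0000.
(1,0): S=133.0000. Δ = (V_up−V_dn)/(S_up−S_dn) = (0.0022−9.7277)/(151.6200−101.0800) = -0.1924. V = [p*·0.0022 + (1−p*)·9.7277]/1.04 = 2.4630. B = V − Δ·S = 28.0564.
(1,1): S=199.5000. Δ = (V_up−V_dn)/(S_up−S_dn) = (0.0000−0.0022)/(227.4300−151.6200) = 0.0000. V = [p*·0.0000 + (1−p*)·0.0022]/1.04 = 0.0006. B = V − Δ·S = 0.0064.
(0,0): S=175.0000. Δ = (V_up−V_dn)/(S_up−S_dn) = (0.0006−2.4630)/(199.5000−133.0000) = -0.0370. V = [p*·0.0006 + (1−p*)·2.4630]/1.04 = 0.6236. B = V − Δ·S = 7.1038.
Self-financing check: at every node Δ·S+B equals the discounted successor values.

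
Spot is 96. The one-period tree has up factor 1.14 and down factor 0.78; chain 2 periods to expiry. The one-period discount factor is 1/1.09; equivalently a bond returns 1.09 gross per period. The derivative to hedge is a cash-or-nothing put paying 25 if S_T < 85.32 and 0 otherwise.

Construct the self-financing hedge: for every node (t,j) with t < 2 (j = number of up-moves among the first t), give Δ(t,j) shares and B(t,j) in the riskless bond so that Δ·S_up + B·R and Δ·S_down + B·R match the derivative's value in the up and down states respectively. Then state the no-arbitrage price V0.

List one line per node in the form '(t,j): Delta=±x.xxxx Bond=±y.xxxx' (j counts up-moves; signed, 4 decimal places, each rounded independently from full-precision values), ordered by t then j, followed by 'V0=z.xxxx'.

No-arbitrage ⇒ martingale measure with p* = (R−d)/(u−d) = 0.8611.
Payoff layer (t=2): V(2,0)=25.0000, V(2,1)=0.0000, V(2,2)=0.0000
  t=1,j=0: stock 74.8800 → up 85.3632 (V=0.0000), down 58.4064 (V=25.0000). Price 3.1855; hedge Δ=-0.9274, bond B=72.6300.
  t=1,j=1: stock 109.4400 → up 124.7616 (V=0.0000), down 85.3632 (V=0.0000). Price 0.0000; hedge Δ=0.0000, bond B=0.0000.
  t=0,j=0: stock 96.0000 → up 109.4400 (V=0.0000), down 74.8800 (V=3.1855). Price 0.4059; hedge Δ=-0.0922, bond B=9.2546.
Root portfolio cost Δ·96+B reproduces V0=0.4059.

(0,0): Delta=-0.0922 Bond=9.2546
(1,0): Delta=-0.9274 Bond=72.6300
(1,1): Delta=0.0000 Bond=0.0000
V0=0.4059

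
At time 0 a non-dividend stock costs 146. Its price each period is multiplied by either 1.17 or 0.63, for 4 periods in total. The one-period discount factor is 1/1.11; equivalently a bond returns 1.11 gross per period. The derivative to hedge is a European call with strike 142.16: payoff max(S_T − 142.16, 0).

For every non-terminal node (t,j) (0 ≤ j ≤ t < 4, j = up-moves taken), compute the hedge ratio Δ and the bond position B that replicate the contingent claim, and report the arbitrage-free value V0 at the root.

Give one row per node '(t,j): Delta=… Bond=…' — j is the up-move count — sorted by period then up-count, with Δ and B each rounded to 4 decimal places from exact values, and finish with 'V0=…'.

(0,0): Delta=0.8351 Bond=-66.8137
(1,0): Delta=0.0666 Bond=-3.4755
(1,1): Delta=0.8868 Bond=-82.9992
(2,0): Delta=0.0000 Bond=0.0000
(2,1): Delta=0.0711 Bond=-4.3400
(2,2): Delta=0.9417 Bond=-103.1027
(3,0): Delta=0.0000 Bond=0.0000
(3,1): Delta=0.0000 Bond=0.0000
(3,2): Delta=0.0758 Bond=-5.4196
(3,3): Delta=1.0000 Bond=-128.0721
V0=55.1088

No-arbitrage ⇒ martingale measure with p* = (R−d)/(u−d) = 0.8889.
At expiry t=4: V(4,0)=0.0000, V(4,1)=0.0000, V(4,2)=0.0000, V(4,3)=5.1564, V(4,4)=131.4275
Node (3,0) S=36.5069: V=(p*·0.0000+(1−p*)·0.0000)/1.11=0.0000; Δ=(0.0000−0.0000)/(42.7130−22.9993)=0.0000; B=V−Δ·S=0.0000
Node (3,1) S=67.7985: V=(p*·0.0000+(1−p*)·0.0000)/1.11=0.0000; Δ=(0.0000−0.0000)/(79.3242−42.7130)=0.0000; B=V−Δ·S=0.0000
Node (3,2) S=125.9114: V=(p*·5.1564+(1−p*)·0.0000)/1.11=4.1292; Δ=(5.1564−0.0000)/(147.3164−79.3242)=0.0758; B=V−Δ·S=-5.4196
Node (3,3) S=233.8355: V=(p*·131.4275+(1−p*)·5.1564)/1.11=105.7634; Δ=(131.4275−5.1564)/(273.5875−147.3164)=1.0000; B=V−Δ·S=-128.0721
Node (2,0) S=57.9474: V=(p*·0.0000+(1−p*)·0.0000)/1.11=0.0000; Δ=(0.0000−0.0000)/(67.7985−36.5069)=0.0000; B=V−Δ·S=0.0000
Node (2,1) S=107.6166: V=(p*·4.1292+(1−p*)·0.0000)/1.11=3.3067; Δ=(4.1292−0.0000)/(125.9114−67.7985)=0.0711; B=V−Δ·S=-4.3400
Node (2,2) S=199.8594: V=(p*·105.7634+(1−p*)·4.1292)/1.11=85.1088; Δ=(105.7634−4.1292)/(233.8355−125.9114)=0.9417; B=V−Δ·S=-103.1027
Node (1,0) S=91.9800: V=(p*·3.3067+(1−p*)·0.0000)/1.11=2.6480; Δ=(3.3067−0.0000)/(107.6166−57.9474)=0.0666; B=V−Δ·S=-3.4755
Node (1,1) S=170.8200: V=(p*·85.1088+(1−p*)·3.3067)/1.11=68.4862; Δ=(85.1088−3.3067)/(199.8594−107.6166)=0.8868; B=V−Δ·S=-82.9992
Node (0,0) S=146.0000: V=(p*·68.4862+(1−p*)·2.6480)/1.11=55.1088; Δ=(68.4862−2.6480)/(170.8200−91.9800)=0.8351; B=V−Δ·S=-66.8137
Each (Δ,B) replicates both successor values, so the strategy is self-financing and V0 is arbitrage-free.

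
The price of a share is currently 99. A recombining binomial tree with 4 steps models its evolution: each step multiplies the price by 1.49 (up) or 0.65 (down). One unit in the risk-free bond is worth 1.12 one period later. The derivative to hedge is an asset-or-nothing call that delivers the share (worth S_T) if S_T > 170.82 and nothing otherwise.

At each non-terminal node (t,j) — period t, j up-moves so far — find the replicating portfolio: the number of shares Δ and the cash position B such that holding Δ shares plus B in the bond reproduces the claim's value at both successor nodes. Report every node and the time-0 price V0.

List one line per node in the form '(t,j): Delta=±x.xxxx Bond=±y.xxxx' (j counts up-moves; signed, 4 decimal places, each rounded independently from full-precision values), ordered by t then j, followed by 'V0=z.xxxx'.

(0,0): Delta=1.1662 Bond=-43.3062
(1,0): Delta=0.9828 Bond=-36.7049
(1,1): Delta=1.2291 Bond=-57.7908
(2,0): Delta=0.0000 Bond=0.0000
(2,1): Delta=1.3204 Bond=-73.4724
(2,2): Delta=1.1978 Bond=-57.8399
(3,0): Delta=0.0000 Bond=0.0000
(3,1): Delta=0.0000 Bond=0.0000
(3,2): Delta=1.7738 Bond=-147.0698
(3,3): Delta=1.0000 Bond=0.0000
V0=72.1453

Since d<R<u, set p* = (R−d)/(u−d) = 0.5595; price each node as the discounted p*-expectation of its children.
Payoff layer (t=4): V(4,0)=0.0000, V(4,1)=0.0000, V(4,2)=0.0000, V(4,3)=212.8665, V(4,4)=487.9556
Node (3,0) S=27.1879: V=(p*·0.0000+(1−p*)·0.0000)/1.12=0.0000; Δ=(0.0000−0.0000)/(40.5099−17.6721)=0.0000; B=V−Δ·S=0.0000
Node (3,1) S=62.3230: V=(p*·0.0000+(1−p*)·0.0000)/1.12=0.0000; Δ=(0.0000−0.0000)/(92.8612−40.5099)=0.0000; B=V−Δ·S=0.0000
Node (3,2) S=142.8634: V=(p*·212.8665+(1−p*)·0.0000)/1.12=106.3428; Δ=(212.8665−0.0000)/(212.8665−92.8612)=1.7738; B=V−Δ·S=-147.0698
Node (3,3) S=327.4870: V=(p*·487.9556+(1−p*)·212.8665)/1.12=327.4870; Δ=(487.9556−212.8665)/(487.9556−212.8665)=1.0000; B=V−Δ·S=0.0000
Node (2,0) S=41.8275: V=(p*·0.0000+(1−p*)·0.0000)/1.12=0.0000; Δ=(0.0000−0.0000)/(62.3230−27.1879)=0.0000; B=V−Δ·S=0.0000
Node (2,1) S=95.8815: V=(p*·106.3428+(1−p*)·0.0000)/1.12=53.1262; Δ=(106.3428−0.0000)/(142.8634−62.3230)=1.3204; B=V−Δ·S=-73.4724
Node (2,2) S=219.7899: V=(p*·327.4870+(1−p*)·106.3428)/1.12=205.4270; Δ=(327.4870−106.3428)/(327.4870−142.8634)=1.1978; B=V−Δ·S=-57.8399
Node (1,0) S=64.3500: V=(p*·53.1262+(1−p*)·0.0000)/1.12=26.5405; Δ=(53.1262−0.0000)/(95.8815−41.8275)=0.9828; B=V−Δ·S=-36.7049
Node (1,1) S=147.5100: V=(p*·205.4270+(1−p*)·53.1262)/1.12=123.5197; Δ=(205.4270−53.1262)/(219.7899−95.8815)=1.2291; B=V−Δ·S=-57.7908
Node (0,0) S=99.0000: V=(p*·123.5197+(1−p*)·26.5405)/1.12=72.1453; Δ=(123.5197−26.5405)/(147.5100−64.3500)=1.1662; B=V−Δ·S=-43.3062
Root portfolio cost Δ·99+B reproduces V0=72.1453.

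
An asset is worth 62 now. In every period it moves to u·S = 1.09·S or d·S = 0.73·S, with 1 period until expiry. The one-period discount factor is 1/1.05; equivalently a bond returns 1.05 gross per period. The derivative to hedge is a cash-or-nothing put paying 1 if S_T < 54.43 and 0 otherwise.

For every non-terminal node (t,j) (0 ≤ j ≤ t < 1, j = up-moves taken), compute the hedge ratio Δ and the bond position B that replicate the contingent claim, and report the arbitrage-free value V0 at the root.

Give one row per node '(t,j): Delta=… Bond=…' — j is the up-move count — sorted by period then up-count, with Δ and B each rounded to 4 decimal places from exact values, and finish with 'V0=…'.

The replicating-portfolio and risk-neutral prices coincide; use p* = (1.05−0.73)/(1.09−0.73) = 0.8889 for the latter.
Terminal payoffs: V(1,0)=1.0000, V(1,1)=0.0000
Node (0,0) S=62.0000: V=(p*·0.0000+(1−p*)·1.0000)/1.05=0.1058; Δ=(0.0000−1.0000)/(67.5800−45.2600)=-0.0448; B=V−Δ·S=2.8836
Each (Δ,B) replicates both successor values, so the strategy is self-financing and V0 is arbitrage-free.

(0,0): Delta=-0.0448 Bond=2.8836
V0=0.1058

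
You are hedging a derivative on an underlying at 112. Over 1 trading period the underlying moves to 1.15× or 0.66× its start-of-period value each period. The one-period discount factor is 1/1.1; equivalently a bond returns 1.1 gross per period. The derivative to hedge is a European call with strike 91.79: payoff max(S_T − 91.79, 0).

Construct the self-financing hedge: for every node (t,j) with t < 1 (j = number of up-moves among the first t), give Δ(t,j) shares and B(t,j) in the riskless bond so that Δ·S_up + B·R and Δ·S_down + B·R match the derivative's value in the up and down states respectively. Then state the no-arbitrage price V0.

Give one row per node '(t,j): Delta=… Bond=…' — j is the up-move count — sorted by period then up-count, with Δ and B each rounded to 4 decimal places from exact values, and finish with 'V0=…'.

Under the risk-neutral measure, an up-move has probability p* = (R−d)/(u−d) = 0.8980 and values discount at R = 1.1.
Payoff layer (t=1): V(1,0)=0.0000, V(1,1)=37.0100
  t=0,j=0: stock 112.0000 → up 128.8000 (V=37.0100), down 73.9200 (V=0.0000). Price 30.2122; hedge Δ=0.6744, bond B=-45.3184.
The time-0 hedge costs 30.2122, which is the no-arbitrage price.

(0,0): Delta=0.6744 Bond=-45.3184
V0=30.2122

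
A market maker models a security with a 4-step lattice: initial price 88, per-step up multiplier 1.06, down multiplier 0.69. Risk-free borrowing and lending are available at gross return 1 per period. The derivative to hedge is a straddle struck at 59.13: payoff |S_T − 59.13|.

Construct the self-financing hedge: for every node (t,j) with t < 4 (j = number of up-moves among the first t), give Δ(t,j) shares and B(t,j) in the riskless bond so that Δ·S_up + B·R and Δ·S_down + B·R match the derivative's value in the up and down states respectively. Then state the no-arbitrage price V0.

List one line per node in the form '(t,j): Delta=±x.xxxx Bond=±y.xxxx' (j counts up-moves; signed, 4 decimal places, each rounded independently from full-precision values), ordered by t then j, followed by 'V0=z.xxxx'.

No-arbitrage ⇒ martingale measure with p* = (R−d)/(u−d) = 0.8378.
Terminal payoffs: V(4,0)=39.1829, V(4,1)=28.4867, V(4,2)=12.0548, V(4,3)=13.1885, V(4,4)=51.9680
  t=3,j=0: stock 28.9088 → up 30.6433 (V=28.4867), down 19.9471 (V=39.1829). Price 30.2212; hedge Δ=-1.0000, bond B=59.1300.
  t=3,j=1: stock 44.4106 → up 47.0752 (V=12.0548), down 30.6433 (V=28.4867). Price 14.7194; hedge Δ=-1.0000, bond B=59.1300.
  t=3,j=2: stock 68.2250 → up 72.3185 (V=13.1885), down 47.0752 (V=12.0548). Price 13.0046; hedge Δ=0.0449, bond B=9.9405.
  t=3,j=3: stock 104.8094 → up 111.0980 (V=51.9680), down 72.3185 (V=13.1885). Price 45.6794; hedge Δ=1.0000, bond B=-59.1300.
  t=2,j=0: stock 41.8968 → up 44.4106 (V=14.7194), down 28.9088 (V=30.2212). Price 17.2332; hedge Δ=-1.0000, bond B=59.1300.
  t=2,j=1: stock 64.3632 → up 68.2250 (V=13.0046), down 44.4106 (V=14.7194). Price 13.2827; hedge Δ=-0.0720, bond B=17.9172.
  t=2,j=2: stock 98.8768 → up 104.8094 (V=45.6794), down 68.2250 (V=13.0046). Price 40.3808; hedge Δ=0.8931, bond B=-47.9294.
  t=1,j=0: stock 60.7200 → up 64.3632 (V=13.2827), down 41.8968 (V=17.2332). Price 13.9233; hedge Δ=-0.1758, bond B=24.6003.
  t=1,j=1: stock 93.2800 → up 98.8768 (V=40.3808), down 64.3632 (V=13.2827). Price 35.9865; hedge Δ=0.7851, bond B=-37.2516.
  t=0,j=0: stock 88.0000 → up 93.2800 (V=35.9865), down 60.7200 (V=13.9233). Price 32.4087; hedge Δ=0.6776, bond B=-27.2215.
Root portfolio cost Δ·88+B reproduces V0=32.4087.

(0,0): Delta=0.6776 Bond=-27.2215
(1,0): Delta=-0.1758 Bond=24.6003
(1,1): Delta=0.7851 Bond=-37.2516
(2,0): Delta=-1.0000 Bond=59.1300
(2,1): Delta=-0.0720 Bond=17.9172
(2,2): Delta=0.8931 Bond=-47.9294
(3,0): Delta=-1.0000 Bond=59.1300
(3,1): Delta=-1.0000 Bond=59.1300
(3,2): Delta=0.0449 Bond=9.9405
(3,3): Delta=1.0000 Bond=-59.1300
V0=32.4087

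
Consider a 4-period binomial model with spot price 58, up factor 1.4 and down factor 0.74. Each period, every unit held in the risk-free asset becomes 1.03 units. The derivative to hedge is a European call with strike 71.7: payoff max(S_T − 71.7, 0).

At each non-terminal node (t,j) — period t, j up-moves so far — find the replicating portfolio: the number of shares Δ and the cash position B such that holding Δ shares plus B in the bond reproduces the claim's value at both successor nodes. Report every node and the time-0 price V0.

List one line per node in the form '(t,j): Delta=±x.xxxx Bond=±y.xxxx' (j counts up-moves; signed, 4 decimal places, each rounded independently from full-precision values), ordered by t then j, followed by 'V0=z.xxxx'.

(0,0): Delta=0.5707 Bond=-20.3070
(1,0): Delta=0.2960 Bond=-9.1270
(1,1): Delta=0.7559 Bond=-35.9577
(2,0): Delta=0.0000 Bond=0.0000
(2,1): Delta=0.4956 Bond=-21.3948
(2,2): Delta=0.9315 Bond=-56.9929
(3,0): Delta=0.0000 Bond=0.0000
(3,1): Delta=0.0000 Bond=0.0000
(3,2): Delta=0.8298 Bond=-50.1524
(3,3): Delta=1.0000 Bond=-69.6117
V0=12.7916

The replicating-portfolio and risk-neutral prices coincide; use p* = (1.03−0.74)/(1.4−0.74) = 0.4394 for the latter.
Terminal payoffs: V(4,0)=0.0000, V(4,1)=0.0000, V(4,2)=0.0000, V(4,3)=46.0725, V(4,4)=151.1128
(3,0): S=23.5030. Δ = (V_up−V_dn)/(S_up−S_dn) = (0.0000−0.0000)/(32.9042−17.3922) = 0.0000. V = [p*·0.0000 + (1−p*)·0.0000]/1.03 = 0.0000. B = V − Δ·S = 0.0000.
(3,1): S=44.4651. Δ = (V_up−V_dn)/(S_up−S_dn) = (0.0000−0.0000)/(62.2512−32.9042) = 0.0000. V = [p*·0.0000 + (1−p*)·0.0000]/1.03 = 0.0000. B = V − Δ·S = 0.0000.
(3,2): S=84.1232. Δ = (V_up−V_dn)/(S_up−S_dn) = (46.0725−0.0000)/(117.7725−62.2512) = 0.8298. V = [p*·46.0725 + (1−p*)·0.0000]/1.03 = 19.6543. B = V − Δ·S = -50.1524.
(3,3): S=159.1520. Δ = (V_up−V_dn)/(S_up−S_dn) = (151.1128−46.0725)/(222.8128−117.7725) = 1.0000. V = [p*·151.1128 + (1−p*)·46.0725]/1.03 = 89.5403. B = V − Δ·S = -69.6117.
(2,0): S=31.7608. Δ = (V_up−V_dn)/(S_up−S_dn) = (0.0000−0.0000)/(44.4651−23.5030) = 0.0000. V = [p*·0.0000 + (1−p*)·0.0000]/1.03 = 0.0000. B = V − Δ·S = 0.0000.
(2,1): S=60.0880. Δ = (V_up−V_dn)/(S_up−S_dn) = (19.6543−0.0000)/(84.1232−44.4651) = 0.4956. V = [p*·19.6543 + (1−p*)·0.0000]/1.03 = 8.3845. B = V − Δ·S = -21.3948.
(2,2): S=113.6800. Δ = (V_up−V_dn)/(S_up−S_dn) = (89.5403−19.6543)/(159.1520−84.1232) = 0.9315. V = [p*·89.5403 + (1−p*)·19.6543]/1.03 = 48.8950. B = V − Δ·S = -56.9929.
(1,0): S=42.9200. Δ = (V_up−V_dn)/(S_up−S_dn) = (8.3845−0.0000)/(60.0880−31.7608) = 0.2960. V = [p*·8.3845 + (1−p*)·0.0000]/1.03 = 3.5768. B = V − Δ·S = -9.1270.
(1,1): S=81.2000. Δ = (V_up−V_dn)/(S_up−S_dn) = (48.8950−8.3845)/(113.6800−60.0880) = 0.7559. V = [p*·48.8950 + (1−p*)·8.3845]/1.03 = 25.4219. B = V − Δ·S = -35.9577.
(0,0): S=58.0000. Δ = (V_up−V_dn)/(S_up−S_dn) = (25.4219−3.5768)/(81.2000−42.9200) = 0.5707. V = [p*·25.4219 + (1−p*)·3.5768]/1.03 = 12.7916. B = V − Δ·S = -20.3070.
The time-0 hedge costs 12.7916, which is the no-arbitrage price.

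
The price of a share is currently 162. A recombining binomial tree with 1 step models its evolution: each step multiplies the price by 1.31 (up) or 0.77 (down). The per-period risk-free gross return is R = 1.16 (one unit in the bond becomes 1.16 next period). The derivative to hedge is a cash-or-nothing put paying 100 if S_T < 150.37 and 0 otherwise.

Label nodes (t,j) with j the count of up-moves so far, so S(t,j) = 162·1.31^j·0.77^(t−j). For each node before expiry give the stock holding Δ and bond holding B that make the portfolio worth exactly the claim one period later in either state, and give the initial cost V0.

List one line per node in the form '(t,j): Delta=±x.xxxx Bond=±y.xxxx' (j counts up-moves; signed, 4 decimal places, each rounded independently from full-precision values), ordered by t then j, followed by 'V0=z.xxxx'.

The replicating-portfolio and risk-neutral prices coincide; use p* = (1.16−0.77)/(1.31−0.77) = 0.7222 for the latter.
Terminal payoffs: V(1,0)=100.0000, V(1,1)=0.0000
Node (0,0) S=162.0000: V=(p*·0.0000+(1−p*)·100.0000)/1.16=23.9464; Δ=(0.0000−100.0000)/(212.2200−124.7400)=-1.1431; B=V−Δ·S=209.1315
Self-financing check: at every node Δ·S+B equals the discounted successor values.

(0,0): Delta=-1.1431 Bond=209.1315
V0=23.9464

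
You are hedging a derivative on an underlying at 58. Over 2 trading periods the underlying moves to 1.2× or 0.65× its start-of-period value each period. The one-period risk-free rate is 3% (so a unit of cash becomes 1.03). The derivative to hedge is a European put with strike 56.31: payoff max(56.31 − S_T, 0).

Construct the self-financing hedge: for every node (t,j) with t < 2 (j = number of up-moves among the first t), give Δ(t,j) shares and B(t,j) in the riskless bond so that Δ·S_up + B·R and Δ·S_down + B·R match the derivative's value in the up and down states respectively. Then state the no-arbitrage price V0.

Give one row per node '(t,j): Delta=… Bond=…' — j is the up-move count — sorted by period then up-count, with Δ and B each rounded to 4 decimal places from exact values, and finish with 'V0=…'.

Under the risk-neutral measure, an up-move has probability p* = (R−d)/(u−d) = 0.6909 and values discount at R = 1.03.
At expiry t=2: V(2,0)=31.8050, V(2,1)=11.0700, V(2,2)=0.0000
Node (1,0) S=37.7000: V=(p*·11.0700+(1−p*)·31.8050)/1.03=16.9699; Δ=(11.0700−31.8050)/(45.2400−24.5050)=-1.0000; B=V−Δ·S=54.6699
Node (1,1) S=69.6000: V=(p*·0.0000+(1−p*)·11.0700)/1.03=3.3220; Δ=(0.0000−11.0700)/(83.5200−45.2400)=-0.2892; B=V−Δ·S=23.4492
Node (0,0) S=58.0000: V=(p*·3.3220+(1−p*)·16.9699)/1.03=7.3208; Δ=(3.3220−16.9699)/(69.6000−37.7000)=-0.4278; B=V−Δ·S=32.1352
Root portfolio cost Δ·58+B reproduces V0=7.3208.

(0,0): Delta=-0.4278 Bond=32.1352
(1,0): Delta=-1.0000 Bond=54.6699
(1,1): Delta=-0.2892 Bond=23.4492
V0=7.3208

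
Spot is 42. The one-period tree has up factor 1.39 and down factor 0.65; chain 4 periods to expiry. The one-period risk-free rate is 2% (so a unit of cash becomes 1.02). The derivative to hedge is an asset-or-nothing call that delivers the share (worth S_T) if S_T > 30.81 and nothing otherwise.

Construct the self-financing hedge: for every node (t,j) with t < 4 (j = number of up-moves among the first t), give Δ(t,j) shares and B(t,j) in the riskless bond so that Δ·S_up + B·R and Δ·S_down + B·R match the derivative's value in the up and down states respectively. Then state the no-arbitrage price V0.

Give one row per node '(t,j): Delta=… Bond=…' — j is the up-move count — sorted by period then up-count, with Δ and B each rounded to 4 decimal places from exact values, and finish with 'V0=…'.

(0,0): Delta=1.1499 Bond=-10.4332
(1,0): Delta=1.2799 Bond=-14.1892
(1,1): Delta=1.0892 Bond=-7.0946
(2,0): Delta=1.2799 Bond=-14.4729
(2,1): Delta=1.2799 Bond=-14.4729
(2,2): Delta=1.0000 Bond=0.0000
(3,0): Delta=0.0000 Bond=0.0000
(3,1): Delta=1.8784 Bond=-29.5248
(3,2): Delta=1.0000 Bond=0.0000
(3,3): Delta=1.0000 Bond=0.0000
V0=37.8642

Under the risk-neutral measure, an up-move has probability p* = (R−d)/(u−d) = 0.5000 and values discount at R = 1.02.
Terminal payoffs: V(4,0)=0.0000, V(4,1)=0.0000, V(4,2)=34.2851, V(4,3)=73.3174, V(4,4)=156.7864
(3,0): S=11.5343. Δ = (V_up−V_dn)/(S_up−S_dn) = (0.0000−0.0000)/(16.0326−7.4973) = 0.0000. V = [p*·0.0000 + (1−p*)·0.0000]/1.02 = 0.0000. B = V − Δ·S = 0.0000.
(3,1): S=24.6655. Δ = (V_up−V_dn)/(S_up−S_dn) = (34.2851−0.0000)/(34.2851−16.0326) = 1.8784. V = [p*·34.2851 + (1−p*)·0.0000]/1.02 = 16.8064. B = V − Δ·S = -29.5248.
(3,2): S=52.7463. Δ = (V_up−V_dn)/(S_up−S_dn) = (73.3174−34.2851)/(73.3174−34.2851) = 1.0000. V = [p*·73.3174 + (1−p*)·34.2851]/1.02 = 52.7463. B = V − Δ·S = 0.0000.
(3,3): S=112.7960. Δ = (V_up−V_dn)/(S_up−S_dn) = (156.7864−73.3174)/(156.7864−73.3174) = 1.0000. V = [p*·156.7864 + (1−p*)·73.3174]/1.02 = 112.7960. B = V − Δ·S = 0.0000.
(2,0): S=17.7450. Δ = (V_up−V_dn)/(S_up−S_dn) = (16.8064−0.0000)/(24.6655−11.5343) = 1.2799. V = [p*·16.8064 + (1−p*)·0.0000]/1.02 = 8.2384. B = V − Δ·S = -14.4729.
(2,1): S=37.9470. Δ = (V_up−V_dn)/(S_up−S_dn) = (52.7463−16.8064)/(52.7463−24.6655) = 1.2799. V = [p*·52.7463 + (1−p*)·16.8064]/1.02 = 34.0945. B = V − Δ·S = -14.4729.
(2,2): S=81.1482. Δ = (V_up−V_dn)/(S_up−S_dn) = (112.7960−52.7463)/(112.7960−52.7463) = 1.0000. V = [p*·112.7960 + (1−p*)·52.7463]/1.02 = 81.1482. B = V − Δ·S = 0.0000.
(1,0): S=27.3000. Δ = (V_up−V_dn)/(S_up−S_dn) = (34.0945−8.2384)/(37.9470−17.7450) = 1.2799. V = [p*·34.0945 + (1−p*)·8.2384]/1.02 = 20.7514. B = V − Δ·S = -14.1892.
(1,1): S=58.3800. Δ = (V_up−V_dn)/(S_up−S_dn) = (81.1482−34.0945)/(81.1482−37.9470) = 1.0892. V = [p*·81.1482 + (1−p*)·34.0945]/1.02 = 56.4915. B = V − Δ·S = -7.0946.
(0,0): S=42.0000. Δ = (V_up−V_dn)/(S_up−S_dn) = (56.4915−20.7514)/(58.3800−27.3000) = 1.1499. V = [p*·56.4915 + (1−p*)·20.7514]/1.02 = 37.8642. B = V − Δ·S = -10.4332.
Each (Δ,B) replicates both successor values, so the strategy is self-financing and V0 is arbitrage-free.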